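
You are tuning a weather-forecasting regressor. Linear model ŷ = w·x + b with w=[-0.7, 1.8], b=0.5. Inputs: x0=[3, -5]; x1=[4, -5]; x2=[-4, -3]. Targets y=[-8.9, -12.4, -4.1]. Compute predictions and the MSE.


ŷ0 = (-0.7)·(3) + (1.8)·(-5) + 0.5 = -10.6
ŷ1 = (-0.7)·(4) + (1.8)·(-5) + 0.5 = -11.3
ŷ2 = (-0.7)·(-4) + (1.8)·(-3) + 0.5 = -2.1
errors² = [2.89, 1.21, 4.0]
MSE = 8.1000/3 = 2.7

2.7


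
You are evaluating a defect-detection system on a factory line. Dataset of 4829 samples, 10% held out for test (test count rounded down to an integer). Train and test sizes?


Test = ⌊4829·10/100⌋ = 482
Train = 4829 - 482 = 4347

Train: 4347, Test: 482


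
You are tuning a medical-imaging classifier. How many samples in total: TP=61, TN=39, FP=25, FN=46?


Total = TP + TN + FP + FN
= 61 + 39 + 25 + 46
= 171
(Predicted positive: 86, predicted negative: 85)

171


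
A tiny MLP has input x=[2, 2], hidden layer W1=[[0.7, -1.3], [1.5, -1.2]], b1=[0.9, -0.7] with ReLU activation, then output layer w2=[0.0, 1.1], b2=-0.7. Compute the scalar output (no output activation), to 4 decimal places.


z1[0] = (0.7)·(2) + (-1.3)·(2) + 0.9 = -0.3
z1[1] = (1.5)·(2) + (-1.2)·(2) - 0.7 = -0.1
h = ReLU(z1) = [0.0, 0.0]
output = (0.0)·(0.0) + (1.1)·(0.0) - 0.7 = -0.7

-0.7


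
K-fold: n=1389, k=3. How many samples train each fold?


Fold size = 1389/3 = 463
Training per fold = 1389 - 463 = 926

926


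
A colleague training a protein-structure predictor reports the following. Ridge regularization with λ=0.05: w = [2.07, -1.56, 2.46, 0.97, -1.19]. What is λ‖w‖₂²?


‖w‖₂² = (2.07)² + (-1.56)² + (2.46)² + (0.97)² + (-1.19)²
     = 4.2849 + 2.4336 + 6.0516 + 0.9409 + 1.4161
     = 15.1271
λ·‖w‖₂² = 0.05·15.1271 = 0.756355

0.756355


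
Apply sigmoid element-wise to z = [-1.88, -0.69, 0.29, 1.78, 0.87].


σ(-1.88) = 1/(1+e^1.88) = 0.1324
σ(-0.69) = 1/(1+e^0.69) = 0.334
σ(0.29) = 1/(1+e^-0.29) = 0.572
σ(1.78) = 1/(1+e^-1.78) = 0.8557
σ(0.87) = 1/(1+e^-0.87) = 0.7047
result = [0.1324, 0.334, 0.572, 0.8557, 0.7047]

[0.1324, 0.334, 0.572, 0.8557, 0.7047]


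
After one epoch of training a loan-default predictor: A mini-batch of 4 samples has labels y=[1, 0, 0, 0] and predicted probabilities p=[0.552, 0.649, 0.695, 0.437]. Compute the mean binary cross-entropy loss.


L[0] = -ln(0.552) = 0.5942
L[1] = -ln(1-0.649) = -ln(0.351) = 1.047
L[2] = -ln(1-0.695) = -ln(0.305) = 1.1874
L[3] = -ln(1-0.437) = -ln(0.563) = 0.5745
mean = (0.5942 + 1.047 + 1.1874 + 0.5745)/4 = 0.8508

0.8508


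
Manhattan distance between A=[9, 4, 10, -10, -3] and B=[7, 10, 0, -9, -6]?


d = |9-7| + |4-10| + |10-0| + |-10+ 9| + |-3+ 6|
  = 2 + 6 + 10 + 1 + 3
  = 22

22


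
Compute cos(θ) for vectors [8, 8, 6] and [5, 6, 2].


A·B = 8·5 + 8·6 + 6·2 = 100
‖A‖ = √164 = 12.8062, ‖B‖ = √65 = 8.0623
cos = 100/(√164·√65) = 100/√10660 = 0.9685

0.9685


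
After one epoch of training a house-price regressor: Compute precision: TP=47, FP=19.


Precision = TP/(TP+FP)
= 47/(47+19)
= 47/66 = 71.21%

71.21%


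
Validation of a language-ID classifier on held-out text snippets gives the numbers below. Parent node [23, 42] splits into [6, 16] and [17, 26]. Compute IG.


Parent = [23, 42], H_parent = 0.9375
H_left = 0.8454 (n=22), H_right = 0.9682 (n=43)
H_children = (22/65)·0.8454 + (43/65)·0.9682 = 0.9266
IG = 0.9375 - 0.9266 = 0.0109

0.0109


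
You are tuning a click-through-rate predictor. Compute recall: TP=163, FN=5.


Recall = TP/(TP+FN)
= 163/(163+5)
= 163/168 = 97.02%

97.02%


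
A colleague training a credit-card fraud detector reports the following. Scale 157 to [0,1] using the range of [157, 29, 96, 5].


min=5, max=157
(157-5)/(157-5) = 152/152 = 1.0

1.0


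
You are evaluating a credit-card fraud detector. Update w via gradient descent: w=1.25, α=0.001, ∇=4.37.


w_new = w - α·∇
= 1.25 - 0.001·4.37
= 1.25 - 0.00437
= 1.24563

1.24563


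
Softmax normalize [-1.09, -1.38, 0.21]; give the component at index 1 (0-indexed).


Exponentials: e^-1.09=0.3362, e^-1.38=0.2516, e^0.21=1.2337
Sum = 1.8215
Softmax = [0.1846, 0.1381, 0.6773]
p[1] = 0.2516/1.8215 = 0.1381

0.1381


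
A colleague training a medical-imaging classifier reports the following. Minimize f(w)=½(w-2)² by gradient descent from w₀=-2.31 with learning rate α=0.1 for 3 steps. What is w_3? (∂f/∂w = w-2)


step 1: grad = -2.31-2 = -4.31; w = -2.31 - 0.1·(-4.31) = -1.879
step 2: grad = -1.879-2 = -3.879; w = -1.879 - 0.1·(-3.879) = -1.4911
step 3: grad = -1.4911-2 = -3.4911; w = -1.4911 - 0.1·(-3.4911) = -1.14199

-1.14199


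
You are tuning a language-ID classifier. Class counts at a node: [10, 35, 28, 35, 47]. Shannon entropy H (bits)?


Probabilities: [10/155, 35/155, 28/155, 35/155, 47/155] ≈ [0.0645, 0.2258, 0.1806, 0.2258, 0.3032]
H = -((10/155)·log₂(10/155) + (35/155)·log₂(35/155) + (28/155)·log₂(28/155) + (35/155)·log₂(35/155) + (47/155)·log₂(47/155))
  = 2.1926 bits

2.1926 bits


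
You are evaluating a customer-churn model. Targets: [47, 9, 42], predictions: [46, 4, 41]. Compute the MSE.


Squared errors: (47-46)²=1, (9-4)²=25, (42-41)²=1
Sum = 27
MSE = 27/3 = 9

9


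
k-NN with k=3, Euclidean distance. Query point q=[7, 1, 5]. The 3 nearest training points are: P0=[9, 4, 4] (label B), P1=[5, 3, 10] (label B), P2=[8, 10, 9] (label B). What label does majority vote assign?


d(q,P0) = 3.7417  (label B)
d(q,P1) = 5.7446  (label B)
d(q,P2) = 9.8995  (label B)
Votes: A=0, B=3
Majority → B

B


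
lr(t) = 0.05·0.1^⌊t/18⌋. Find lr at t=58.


n_drops = ⌊58/18⌋ = 3
lr = 0.05·0.1^3 = 0.05·0.001 = 0.00005

0.00005


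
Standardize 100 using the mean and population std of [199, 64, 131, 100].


μ = 123.5, σ = 49.6211
z = (100 - 123.5)/49.6211 = -0.4736

-0.4736


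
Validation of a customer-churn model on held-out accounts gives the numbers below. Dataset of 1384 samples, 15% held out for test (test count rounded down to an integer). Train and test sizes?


Test = ⌊1384·15/100⌋ = 207
Train = 1384 - 207 = 1177

Train: 1177, Test: 207


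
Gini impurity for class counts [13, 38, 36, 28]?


Probabilities: [13/115, 38/115, 36/115, 28/115] ≈ [0.113, 0.3304, 0.313, 0.2435]
Σpᵢ² = (169 + 1444 + 1296 + 784)/115² = 3693/13225
Gini = 1 - Σpᵢ² = 1 - 3693/13225 = 0.7208

0.7208


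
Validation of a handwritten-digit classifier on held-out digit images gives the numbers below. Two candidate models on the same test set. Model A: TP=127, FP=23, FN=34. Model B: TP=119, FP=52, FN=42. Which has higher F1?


Model A: P=127/150=0.8467, R=127/161=0.7888, F1=2PR/(P+R)=2TP/(2TP+FP+FN)=254/311=0.8167
Model B: P=119/171=0.6959, R=119/161=0.7391, F1=2PR/(P+R)=2TP/(2TP+FP+FN)=238/332=0.7169
0.8167 > 0.7169 → Model A

Model A


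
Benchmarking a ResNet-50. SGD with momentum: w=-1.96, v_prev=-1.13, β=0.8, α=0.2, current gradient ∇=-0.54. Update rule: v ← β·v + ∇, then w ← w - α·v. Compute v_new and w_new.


v_new = 0.8·-1.13 - 0.54 = -0.904 - 0.54 = -1.444
w_new = -1.96 - 0.2·-1.444 = -1.96 + 0.2888 = -1.6712

v_new=-1.444, w_new=-1.6712


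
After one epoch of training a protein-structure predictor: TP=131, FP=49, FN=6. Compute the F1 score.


Precision = 131/180 = 0.7278
Recall = 131/137 = 0.9562
F1 = 2·P·R/(P+R) = 2·TP/(2·TP+FP+FN) = 262/(262+49+6) = 262/317 = 0.8265

0.8265


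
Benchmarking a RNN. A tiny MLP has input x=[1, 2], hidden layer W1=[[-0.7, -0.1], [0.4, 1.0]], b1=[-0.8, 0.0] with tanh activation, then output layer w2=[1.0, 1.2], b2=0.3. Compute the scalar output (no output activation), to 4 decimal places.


z1[0] = (-0.7)·(1) + (-0.1)·(2) - 0.8 = -1.7
z1[1] = (0.4)·(1) + (1.0)·(2) + 0.0 = 2.4
h = tanh(z1) = [-0.9354, 0.9837]
output = (1.0)·(-0.9354) + (1.2)·(0.9837) + 0.3 = 0.545

0.545


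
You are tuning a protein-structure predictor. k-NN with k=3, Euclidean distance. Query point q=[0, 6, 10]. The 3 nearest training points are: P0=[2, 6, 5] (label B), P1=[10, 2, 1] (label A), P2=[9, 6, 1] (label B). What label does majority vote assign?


d(q,P0) = 5.3852  (label B)
d(q,P1) = 14.0357  (label A)
d(q,P2) = 12.7279  (label B)
Votes: A=1, B=2
Majority → B

B


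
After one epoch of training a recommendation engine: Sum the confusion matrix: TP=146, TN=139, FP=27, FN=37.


Total = TP + TN + FP + FN
= 146 + 139 + 27 + 37
= 349
(Predicted positive: 173, predicted negative: 176)

349


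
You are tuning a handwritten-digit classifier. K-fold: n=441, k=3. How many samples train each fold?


Fold size = 441/3 = 147
Training per fold = 441 - 147 = 294

294


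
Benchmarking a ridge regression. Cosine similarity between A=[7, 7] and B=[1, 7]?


A·B = 7·1 + 7·7 = 56
‖A‖ = √98 = 9.8995, ‖B‖ = √50 = 7.0711
cos = 56/(√98·√50) = 56/√4900 = 0.8

0.8


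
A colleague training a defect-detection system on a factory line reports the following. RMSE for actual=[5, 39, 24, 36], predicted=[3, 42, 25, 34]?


MSE = 18/4 = 4.5
RMSE = √(18/4) = 2.1213

2.1213


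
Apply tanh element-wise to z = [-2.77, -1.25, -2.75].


tanh(-2.77) = -0.9922
tanh(-1.25) = -0.8483
tanh(-2.75) = -0.9919
result = [-0.9922, -0.8483, -0.9919]

[-0.9922, -0.8483, -0.9919]


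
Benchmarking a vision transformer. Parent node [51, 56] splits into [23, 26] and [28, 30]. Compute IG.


Parent = [51, 56], H_parent = 0.9984
H_left = 0.9973 (n=49), H_right = 0.9991 (n=58)
H_children = (49/107)·0.9973 + (58/107)·0.9991 = 0.9983
IG = 0.9984 - 0.9983 = 0.0001

0.0001


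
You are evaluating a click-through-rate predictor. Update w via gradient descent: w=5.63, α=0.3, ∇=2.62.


w_new = w - α·∇
= 5.63 - 0.3·2.62
= 5.63 - 0.786
= 4.844

4.844


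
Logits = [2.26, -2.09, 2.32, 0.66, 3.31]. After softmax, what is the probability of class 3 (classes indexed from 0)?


Exponentials: e^2.26=9.5831, e^-2.09=0.1237, e^2.32=10.1757, e^0.66=1.9348, e^3.31=27.3851
Sum = 49.2024
Softmax = [0.1948, 0.0025, 0.2068, 0.0393, 0.5566]
p[3] = 1.9348/49.2024 = 0.0393

0.0393


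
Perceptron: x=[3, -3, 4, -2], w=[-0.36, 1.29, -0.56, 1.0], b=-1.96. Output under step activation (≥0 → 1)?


z = (3)·(-0.36) + (-3)·(1.29) + (4)·(-0.56) + (-2)·(1.0) - 1.96
  = -11.15
step(z) = 0 (z<0)

0


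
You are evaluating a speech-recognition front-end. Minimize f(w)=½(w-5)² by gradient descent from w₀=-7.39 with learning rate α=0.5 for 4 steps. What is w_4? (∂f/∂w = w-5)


step 1: grad = -7.39-5 = -12.39; w = -7.39 - 0.5·(-12.39) = -1.195
step 2: grad = -1.195-5 = -6.195; w = -1.195 - 0.5·(-6.195) = 1.9025
step 3: grad = 1.9025-5 = -3.0975; w = 1.9025 - 0.5·(-3.0975) = 3.45125
step 4: grad = 3.45125-5 = -1.54875; w = 3.45125 - 0.5·(-1.54875) = 4.225625

4.225625


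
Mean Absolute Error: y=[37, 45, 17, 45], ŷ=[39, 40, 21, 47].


Absolute errors: |37-39|=2, |45-40|=5, |17-21|=4, |45-47|=2
Sum = 13
MAE = 13/4 = 13/4

13/4


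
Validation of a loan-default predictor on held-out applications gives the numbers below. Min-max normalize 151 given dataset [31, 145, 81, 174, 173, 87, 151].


min=31, max=174
(151-31)/(174-31) = 120/143 = 0.8392

0.8392


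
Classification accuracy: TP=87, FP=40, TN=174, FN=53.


Accuracy = (TP+TN)/(TP+TN+FP+FN)
= (87+174)/(354)
= 261/354 = 73.73%

73.73%


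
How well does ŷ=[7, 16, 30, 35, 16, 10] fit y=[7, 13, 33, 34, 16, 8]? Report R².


ȳ = 18.5
SS_res = Σ(y-ŷ)² = 23
SS_tot = Σ(y-ȳ)² = 729.5
R² = 1 - SS_res/SS_tot = 1 - 0.0315 = 0.9685

0.9685


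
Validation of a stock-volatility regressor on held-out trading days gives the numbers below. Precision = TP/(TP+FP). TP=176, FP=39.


Precision = TP/(TP+FP)
= 176/(176+39)
= 176/215 = 81.86%

81.86%


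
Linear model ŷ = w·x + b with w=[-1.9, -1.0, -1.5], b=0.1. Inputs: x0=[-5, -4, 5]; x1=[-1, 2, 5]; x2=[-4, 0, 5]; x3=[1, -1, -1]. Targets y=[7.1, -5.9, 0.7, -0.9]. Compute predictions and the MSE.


ŷ0 = (-1.9)·(-5) + (-1.0)·(-4) + (-1.5)·(5) + 0.1 = 6.1
ŷ1 = (-1.9)·(-1) + (-1.0)·(2) + (-1.5)·(5) + 0.1 = -7.5
ŷ2 = (-1.9)·(-4) + (-1.0)·(0) + (-1.5)·(5) + 0.1 = 0.2
ŷ3 = (-1.9)·(1) + (-1.0)·(-1) + (-1.5)·(-1) + 0.1 = 0.7
errors² = [1.0, 2.56, 0.25, 2.56]
MSE = 6.3700/4 = 1.5925

1.5925


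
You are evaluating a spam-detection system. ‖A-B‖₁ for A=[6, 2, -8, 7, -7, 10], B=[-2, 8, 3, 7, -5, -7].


d = |6+ 2| + |2-8| + |-8-3| + |7-7| + |-7+ 5| + |10+ 7|
  = 8 + 6 + 11 + 0 + 2 + 17
  = 44

44


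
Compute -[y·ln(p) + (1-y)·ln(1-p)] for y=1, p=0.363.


BCE = -[y·ln(p) + (1-y)·ln(1-p)]
= -1·ln(0.363) - 0
= -ln(0.363) = 1.0134

1.0134


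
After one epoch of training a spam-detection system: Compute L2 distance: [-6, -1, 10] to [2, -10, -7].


d = √((-6-2)² + (-1+ 10)² + (10+ 7)²)
  = √(64 + 81 + 289)
  = √434 = 20.8327

20.8327


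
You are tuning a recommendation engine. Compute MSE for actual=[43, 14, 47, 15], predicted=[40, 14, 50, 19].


Squared errors: (43-40)²=9, (14-14)²=0, (47-50)²=9, (15-19)²=16
Sum = 34
MSE = 34/4 = 17/2

17/2


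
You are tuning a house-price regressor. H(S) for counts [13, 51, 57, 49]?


Probabilities: [13/170, 51/170, 57/170, 49/170] ≈ [0.0765, 0.3, 0.3353, 0.2882]
H = -((13/170)·log₂(13/170) + (51/170)·log₂(51/170) + (57/170)·log₂(57/170) + (49/170)·log₂(49/170))
  = 1.8506 bits

1.8506 bits


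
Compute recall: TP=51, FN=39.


Recall = TP/(TP+FN)
= 51/(51+39)
= 51/90 = 56.67%

56.67%


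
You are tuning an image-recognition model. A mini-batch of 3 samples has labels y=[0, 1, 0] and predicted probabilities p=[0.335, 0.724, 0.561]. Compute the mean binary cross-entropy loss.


L[0] = -ln(1-0.335) = -ln(0.665) = 0.408
L[1] = -ln(0.724) = 0.323
L[2] = -ln(1-0.561) = -ln(0.439) = 0.8233
mean = (0.408 + 0.323 + 0.8233)/3 = 0.5181

0.5181


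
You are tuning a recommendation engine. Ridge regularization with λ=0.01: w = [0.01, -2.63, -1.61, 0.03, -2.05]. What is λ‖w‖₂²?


‖w‖₂² = (0.01)² + (-2.63)² + (-1.61)² + (0.03)² + (-2.05)²
     = 0.0001 + 6.9169 + 2.5921 + 0.0009 + 4.2025
     = 13.7125
λ·‖w‖₂² = 0.01·13.7125 = 0.137125

0.137125


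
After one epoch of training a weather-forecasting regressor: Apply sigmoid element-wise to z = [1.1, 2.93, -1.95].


σ(1.1) = 1/(1+e^-1.1) = 0.7503
σ(2.93) = 1/(1+e^-2.93) = 0.9493
σ(-1.95) = 1/(1+e^1.95) = 0.1246
result = [0.7503, 0.9493, 0.1246]

[0.7503, 0.9493, 0.1246]


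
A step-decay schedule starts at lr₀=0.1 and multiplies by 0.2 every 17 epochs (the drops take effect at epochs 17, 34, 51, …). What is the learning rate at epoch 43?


n_drops = ⌊43/17⌋ = 2
lr = 0.1·0.2^2 = 0.1·0.04 = 0.004

0.004


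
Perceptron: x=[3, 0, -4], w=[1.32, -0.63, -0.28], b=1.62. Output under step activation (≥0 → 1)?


z = (3)·(1.32) + (0)·(-0.63) + (-4)·(-0.28) + 1.62
  = 6.7
step(z) = 1 (z≥0)

1


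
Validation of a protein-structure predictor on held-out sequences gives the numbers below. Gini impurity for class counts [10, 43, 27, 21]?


Probabilities: [10/101, 43/101, 27/101, 21/101] ≈ [0.099, 0.4257, 0.2673, 0.2079]
Σpᵢ² = (100 + 1849 + 729 + 441)/101² = 3119/10201
Gini = 1 - Σpᵢ² = 1 - 3119/10201 = 0.6942

0.6942


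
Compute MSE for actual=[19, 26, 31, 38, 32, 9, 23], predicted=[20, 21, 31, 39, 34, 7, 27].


Squared errors: (19-20)²=1, (26-21)²=25, (31-31)²=0, (38-39)²=1, (32-34)²=4, (9-7)²=4, (23-27)²=16
Sum = 51
MSE = 51/7 = 51/7

51/7


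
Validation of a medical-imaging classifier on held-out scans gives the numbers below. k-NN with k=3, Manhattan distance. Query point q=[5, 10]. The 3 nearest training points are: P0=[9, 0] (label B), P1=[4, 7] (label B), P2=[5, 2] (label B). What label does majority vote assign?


d(q,P0) = 14  (label B)
d(q,P1) = 4  (label B)
d(q,P2) = 8  (label B)
Votes: A=0, B=3
Majority → B

B


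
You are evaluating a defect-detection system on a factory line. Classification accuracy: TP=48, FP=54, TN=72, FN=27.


Accuracy = (TP+TN)/(TP+TN+FP+FN)
= (48+72)/(201)
= 120/201 = 59.7%

59.7%


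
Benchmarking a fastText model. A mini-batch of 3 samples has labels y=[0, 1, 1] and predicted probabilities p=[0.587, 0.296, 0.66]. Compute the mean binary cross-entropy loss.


L[0] = -ln(1-0.587) = -ln(0.413) = 0.8843
L[1] = -ln(0.296) = 1.2174
L[2] = -ln(0.66) = 0.4155
mean = (0.8843 + 1.2174 + 0.4155)/3 = 0.8391

0.8391


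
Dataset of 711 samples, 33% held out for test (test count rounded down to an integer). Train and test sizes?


Test = ⌊711·33/100⌋ = 234
Train = 711 - 234 = 477

Train: 477, Test: 234


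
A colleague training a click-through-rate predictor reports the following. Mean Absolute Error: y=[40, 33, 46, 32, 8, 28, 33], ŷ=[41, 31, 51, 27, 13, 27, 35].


Absolute errors: |40-41|=1, |33-31|=2, |46-51|=5, |32-27|=5, |8-13|=5, |28-27|=1, |33-35|=2
Sum = 21
MAE = 21/7 = 3

3


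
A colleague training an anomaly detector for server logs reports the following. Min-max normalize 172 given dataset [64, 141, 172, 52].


min=52, max=172
(172-52)/(172-52) = 120/120 = 1.0

1.0


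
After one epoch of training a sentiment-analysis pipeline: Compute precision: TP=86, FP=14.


Precision = TP/(TP+FP)
= 86/(86+14)
= 86/100 = 86.0%

86.0%


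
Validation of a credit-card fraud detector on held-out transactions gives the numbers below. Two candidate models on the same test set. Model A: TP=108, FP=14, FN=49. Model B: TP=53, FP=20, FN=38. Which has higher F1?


Model A: P=108/122=0.8852, R=108/157=0.6879, F1=2PR/(P+R)=2TP/(2TP+FP+FN)=216/279=0.7742
Model B: P=53/73=0.726, R=53/91=0.5824, F1=2PR/(P+R)=2TP/(2TP+FP+FN)=106/164=0.6463
0.7742 > 0.6463 → Model A

Model A


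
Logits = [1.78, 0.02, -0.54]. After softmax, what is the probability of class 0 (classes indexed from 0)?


Exponentials: e^1.78=5.9299, e^0.02=1.0202, e^-0.54=0.5827
Sum = 7.5328
Softmax = [0.7872, 0.1354, 0.0774]
p[0] = 5.9299/7.5328 = 0.7872

0.7872


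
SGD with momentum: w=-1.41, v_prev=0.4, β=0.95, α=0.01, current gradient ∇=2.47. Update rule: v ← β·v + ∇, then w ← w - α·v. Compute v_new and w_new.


v_new = 0.95·0.4 + 2.47 = 0.38 + 2.47 = 2.85
w_new = -1.41 - 0.01·2.85 = -1.41 - 0.0285 = -1.4385

v_new=2.85, w_new=-1.4385


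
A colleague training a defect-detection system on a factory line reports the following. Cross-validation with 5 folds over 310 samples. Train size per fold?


Fold size = 310/5 = 62
Training per fold = 310 - 62 = 248

248


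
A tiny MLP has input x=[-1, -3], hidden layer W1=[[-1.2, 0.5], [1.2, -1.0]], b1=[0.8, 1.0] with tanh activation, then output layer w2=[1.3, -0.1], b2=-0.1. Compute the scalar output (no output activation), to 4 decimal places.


z1[0] = (-1.2)·(-1) + (0.5)·(-3) + 0.8 = 0.5
z1[1] = (1.2)·(-1) + (-1.0)·(-3) + 1.0 = 2.8
h = tanh(z1) = [0.4621, 0.9926]
output = (1.3)·(0.4621) + (-0.1)·(0.9926) - 0.1 = 0.4015

0.4015


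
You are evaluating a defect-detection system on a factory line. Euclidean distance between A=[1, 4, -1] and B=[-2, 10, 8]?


d = √((1+ 2)² + (4-10)² + (-1-8)²)
  = √(9 + 36 + 81)
  = √126 = 11.225

11.225


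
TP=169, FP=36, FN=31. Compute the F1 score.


Precision = 169/205 = 0.8244
Recall = 169/200 = 0.845
F1 = 2·P·R/(P+R) = 2·TP/(2·TP+FP+FN) = 338/(338+36+31) = 338/405 = 0.8346

0.8346


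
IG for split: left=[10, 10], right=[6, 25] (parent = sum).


Parent = [16, 35], H_parent = 0.8974
H_left = 1 (n=20), H_right = 0.7088 (n=31)
H_children = (20/51)·1 + (31/51)·0.7088 = 0.823
IG = 0.8974 - 0.823 = 0.0744

0.0744


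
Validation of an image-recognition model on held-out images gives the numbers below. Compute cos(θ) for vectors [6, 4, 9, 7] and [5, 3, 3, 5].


A·B = 6·5 + 4·3 + 9·3 + 7·5 = 104
‖A‖ = √182 = 13.4907, ‖B‖ = √68 = 8.2462
cos = 104/(√182·√68) = 104/√12376 = 0.9349

0.9349


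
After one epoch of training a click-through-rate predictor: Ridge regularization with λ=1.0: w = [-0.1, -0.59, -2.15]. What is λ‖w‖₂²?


‖w‖₂² = (-0.1)² + (-0.59)² + (-2.15)²
     = 0.01 + 0.3481 + 4.6225
     = 4.9806
λ·‖w‖₂² = 1.0·4.9806 = 4.9806

4.9806


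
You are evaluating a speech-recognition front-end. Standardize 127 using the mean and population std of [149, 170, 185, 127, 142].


μ = 154.6, σ = 20.5582
z = (127 - 154.6)/20.5582 = -1.3425

-1.3425


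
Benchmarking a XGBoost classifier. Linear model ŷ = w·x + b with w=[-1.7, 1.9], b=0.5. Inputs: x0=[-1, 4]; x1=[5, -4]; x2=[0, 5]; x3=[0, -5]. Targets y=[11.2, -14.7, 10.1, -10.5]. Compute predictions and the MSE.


ŷ0 = (-1.7)·(-1) + (1.9)·(4) + 0.5 = 9.8
ŷ1 = (-1.7)·(5) + (1.9)·(-4) + 0.5 = -15.6
ŷ2 = (-1.7)·(0) + (1.9)·(5) + 0.5 = 10.0
ŷ3 = (-1.7)·(0) + (1.9)·(-5) + 0.5 = -9.0
errors² = [1.96, 0.81, 0.01, 2.25]
MSE = 5.0300/4 = 1.2575

1.2575


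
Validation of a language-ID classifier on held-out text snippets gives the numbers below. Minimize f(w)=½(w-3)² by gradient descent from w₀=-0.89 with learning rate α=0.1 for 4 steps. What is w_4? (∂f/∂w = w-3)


step 1: grad = -0.89-3 = -3.89; w = -0.89 - 0.1·(-3.89) = -0.501
step 2: grad = -0.501-3 = -3.501; w = -0.501 - 0.1·(-3.501) = -0.1509
step 3: grad = -0.1509-3 = -3.1509; w = -0.1509 - 0.1·(-3.1509) = 0.16419
step 4: grad = 0.16419-3 = -2.83581; w = 0.16419 - 0.1·(-2.83581) = 0.447771

0.447771


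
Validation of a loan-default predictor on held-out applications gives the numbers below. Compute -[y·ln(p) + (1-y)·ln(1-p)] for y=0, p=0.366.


BCE = -[y·ln(p) + (1-y)·ln(1-p)]
= -0 - 1·ln(1-0.366)
= -ln(0.634) = 0.4557

0.4557


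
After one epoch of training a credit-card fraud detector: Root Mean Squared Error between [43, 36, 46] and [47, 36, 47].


MSE = 17/3 = 5.6667
RMSE = √(17/3) = 2.3805

2.3805


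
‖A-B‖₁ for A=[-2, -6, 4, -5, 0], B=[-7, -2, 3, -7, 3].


d = |-2+ 7| + |-6+ 2| + |4-3| + |-5+ 7| + |0-3|
  = 5 + 4 + 1 + 2 + 3
  = 15

15


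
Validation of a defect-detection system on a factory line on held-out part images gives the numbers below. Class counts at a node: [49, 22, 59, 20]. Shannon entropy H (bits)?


Probabilities: [49/150, 22/150, 59/150, 20/150] ≈ [0.3267, 0.1467, 0.3933, 0.1333]
H = -((49/150)·log₂(49/150) + (22/150)·log₂(22/150) + (59/150)·log₂(59/150) + (20/150)·log₂(20/150))
  = 1.8505 bits

1.8505 bits


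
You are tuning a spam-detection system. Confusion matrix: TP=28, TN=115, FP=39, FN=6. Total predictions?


Total = TP + TN + FP + FN
= 28 + 115 + 39 + 6
= 188
(Predicted positive: 67, predicted negative: 121)

188


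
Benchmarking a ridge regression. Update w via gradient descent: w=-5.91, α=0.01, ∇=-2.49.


w_new = w - α·∇
= -5.91 - 0.01·-2.49
= -5.91 + 0.0249
= -5.8851

-5.8851


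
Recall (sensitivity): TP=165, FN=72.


Recall = TP/(TP+FN)
= 165/(165+72)
= 165/237 = 69.62%

69.62%


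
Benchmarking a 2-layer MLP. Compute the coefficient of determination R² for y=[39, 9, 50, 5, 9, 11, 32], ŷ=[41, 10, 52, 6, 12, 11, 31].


ȳ = 22.1429
SS_res = Σ(y-ŷ)² = 20
SS_tot = Σ(y-ȳ)² = 1920.86
R² = 1 - SS_res/SS_tot = 1 - 0.0104 = 0.9896

0.9896


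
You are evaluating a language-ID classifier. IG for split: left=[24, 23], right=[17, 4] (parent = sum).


Parent = [41, 27], H_parent = 0.9692
H_left = 0.9997 (n=47), H_right = 0.7025 (n=21)
H_children = (47/68)·0.9997 + (21/68)·0.7025 = 0.9079
IG = 0.9692 - 0.9079 = 0.0613

0.0613


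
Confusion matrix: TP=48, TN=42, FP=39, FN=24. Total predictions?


Total = TP + TN + FP + FN
= 48 + 42 + 39 + 24
= 153
(Predicted positive: 87, predicted negative: 66)

153


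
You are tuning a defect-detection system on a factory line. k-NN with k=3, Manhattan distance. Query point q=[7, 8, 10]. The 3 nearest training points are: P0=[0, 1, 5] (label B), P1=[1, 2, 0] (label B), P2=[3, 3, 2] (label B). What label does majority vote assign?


d(q,P0) = 19  (label B)
d(q,P1) = 22  (label B)
d(q,P2) = 17  (label B)
Votes: A=0, B=3
Majority → B

B


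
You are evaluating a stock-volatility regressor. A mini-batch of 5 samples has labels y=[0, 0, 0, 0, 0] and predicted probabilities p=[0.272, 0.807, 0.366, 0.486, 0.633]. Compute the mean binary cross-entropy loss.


L[0] = -ln(1-0.272) = -ln(0.728) = 0.3175
L[1] = -ln(1-0.807) = -ln(0.193) = 1.6451
L[2] = -ln(1-0.366) = -ln(0.634) = 0.4557
L[3] = -ln(1-0.486) = -ln(0.514) = 0.6655
L[4] = -ln(1-0.633) = -ln(0.367) = 1.0024
mean = (0.3175 + 1.6451 + 0.4557 + 0.6655 + 1.0024)/5 = 0.8172

0.8172


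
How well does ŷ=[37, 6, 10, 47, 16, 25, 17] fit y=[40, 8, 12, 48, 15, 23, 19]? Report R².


ȳ = 23.5714
SS_res = Σ(y-ŷ)² = 27
SS_tot = Σ(y-ȳ)² = 1337.71
R² = 1 - SS_res/SS_tot = 1 - 0.0202 = 0.9798

0.9798


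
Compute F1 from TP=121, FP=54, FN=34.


Precision = 121/175 = 0.6914
Recall = 121/155 = 0.7806
F1 = 2·P·R/(P+R) = 2·TP/(2·TP+FP+FN) = 242/(242+54+34) = 242/330 = 0.7333

0.7333


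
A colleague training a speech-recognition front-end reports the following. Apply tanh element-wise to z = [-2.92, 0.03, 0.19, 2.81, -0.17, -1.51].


tanh(-2.92) = -0.9942
tanh(0.03) = 0.03
tanh(0.19) = 0.1877
tanh(2.81) = 0.9928
tanh(-0.17) = -0.1684
tanh(-1.51) = -0.9069
result = [-0.9942, 0.03, 0.1877, 0.9928, -0.1684, -0.9069]

[-0.9942, 0.03, 0.1877, 0.9928, -0.1684, -0.9069]


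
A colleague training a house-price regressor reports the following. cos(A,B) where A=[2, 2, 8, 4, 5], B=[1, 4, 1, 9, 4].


A·B = 2·1 + 2·4 + 8·1 + 4·9 + 5·4 = 74
‖A‖ = √113 = 10.6301, ‖B‖ = √115 = 10.7238
cos = 74/(√113·√115) = 74/√12995 = 0.6491

0.6491


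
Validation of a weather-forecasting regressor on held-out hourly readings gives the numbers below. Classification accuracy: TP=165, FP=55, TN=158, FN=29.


Accuracy = (TP+TN)/(TP+TN+FP+FN)
= (165+158)/(407)
= 323/407 = 79.36%

79.36%


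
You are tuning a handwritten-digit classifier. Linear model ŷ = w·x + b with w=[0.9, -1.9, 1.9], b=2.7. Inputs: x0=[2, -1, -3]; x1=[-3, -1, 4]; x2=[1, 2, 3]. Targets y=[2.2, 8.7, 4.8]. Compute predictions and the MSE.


ŷ0 = (0.9)·(2) + (-1.9)·(-1) + (1.9)·(-3) + 2.7 = 0.7
ŷ1 = (0.9)·(-3) + (-1.9)·(-1) + (1.9)·(4) + 2.7 = 9.5
ŷ2 = (0.9)·(1) + (-1.9)·(2) + (1.9)·(3) + 2.7 = 5.5
errors² = [2.25, 0.64, 0.49]
MSE = 3.3800/3 = 1.1267

1.1267


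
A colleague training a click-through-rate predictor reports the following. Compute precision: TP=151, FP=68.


Precision = TP/(TP+FP)
= 151/(151+68)
= 151/219 = 68.95%

68.95%


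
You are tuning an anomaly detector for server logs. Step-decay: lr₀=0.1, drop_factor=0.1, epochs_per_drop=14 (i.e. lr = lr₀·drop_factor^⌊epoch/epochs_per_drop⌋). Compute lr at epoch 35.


n_drops = ⌊35/14⌋ = 2
lr = 0.1·0.1^2 = 0.1·0.01 = 0.001

0.001


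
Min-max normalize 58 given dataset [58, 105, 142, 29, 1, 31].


min=1, max=142
(58-1)/(142-1) = 57/141 = 0.4043

0.4043


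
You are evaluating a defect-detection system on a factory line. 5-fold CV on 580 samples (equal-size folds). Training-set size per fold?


Fold size = 580/5 = 116
Training per fold = 580 - 116 = 464

464


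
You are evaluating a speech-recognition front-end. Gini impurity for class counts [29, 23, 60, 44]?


Probabilities: [29/156, 23/156, 60/156, 44/156] ≈ [0.1859, 0.1474, 0.3846, 0.2821]
Σpᵢ² = (841 + 529 + 3600 + 1936)/156² = 6906/24336
Gini = 1 - Σpᵢ² = 1 - 6906/24336 = 0.7162

0.7162


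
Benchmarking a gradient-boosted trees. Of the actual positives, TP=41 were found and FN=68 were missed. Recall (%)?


Recall = TP/(TP+FN)
= 41/(41+68)
= 41/109 = 37.61%

37.61%


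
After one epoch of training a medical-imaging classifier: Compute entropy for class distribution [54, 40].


Probabilities: [54/94, 40/94] ≈ [0.5745, 0.4255]
H = -((54/94)·log₂(54/94) + (40/94)·log₂(40/94))
  = 0.9839 bits

0.9839 bits


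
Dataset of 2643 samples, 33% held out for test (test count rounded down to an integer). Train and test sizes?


Test = ⌊2643·33/100⌋ = 872
Train = 2643 - 872 = 1771

Train: 1771, Test: 872


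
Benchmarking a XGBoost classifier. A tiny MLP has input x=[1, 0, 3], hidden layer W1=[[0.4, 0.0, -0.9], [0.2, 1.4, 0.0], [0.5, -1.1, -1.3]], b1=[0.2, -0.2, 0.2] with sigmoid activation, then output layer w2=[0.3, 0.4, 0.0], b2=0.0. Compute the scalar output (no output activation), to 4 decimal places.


z1[0] = (0.4)·(1) + (0.0)·(0) + (-0.9)·(3) + 0.2 = -2.1
z1[1] = (0.2)·(1) + (1.4)·(0) + (0.0)·(3) - 0.2 = 0.0
z1[2] = (0.5)·(1) + (-1.1)·(0) + (-1.3)·(3) + 0.2 = -3.2
h = sigmoid(z1) = [0.1091, 0.5, 0.0392]
output = (0.3)·(0.1091) + (0.4)·(0.5) + (0.0)·(0.0392) + 0.0 = 0.2327

0.2327


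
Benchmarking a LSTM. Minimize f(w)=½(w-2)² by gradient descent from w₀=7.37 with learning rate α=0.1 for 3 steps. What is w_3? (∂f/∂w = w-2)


step 1: grad = 7.37-2 = 5.37; w = 7.37 - 0.1·(5.37) = 6.833
step 2: grad = 6.833-2 = 4.833; w = 6.833 - 0.1·(4.833) = 6.3497
step 3: grad = 6.3497-2 = 4.3497; w = 6.3497 - 0.1·(4.3497) = 5.91473

5.91473


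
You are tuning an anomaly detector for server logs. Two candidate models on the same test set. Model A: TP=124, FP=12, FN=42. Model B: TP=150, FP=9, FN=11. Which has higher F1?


Model A: P=124/136=0.9118, R=124/166=0.747, F1=2PR/(P+R)=2TP/(2TP+FP+FN)=248/302=0.8212
Model B: P=150/159=0.9434, R=150/161=0.9317, F1=2PR/(P+R)=2TP/(2TP+FP+FN)=300/320=0.9375
0.8212 < 0.9375 → Model B

Model B


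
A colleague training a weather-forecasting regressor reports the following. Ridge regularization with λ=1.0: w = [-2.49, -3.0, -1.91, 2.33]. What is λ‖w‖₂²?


‖w‖₂² = (-2.49)² + (-3.0)² + (-1.91)² + (2.33)²
     = 6.2001 + 9 + 3.6481 + 5.4289
     = 24.2771
λ·‖w‖₂² = 1.0·24.2771 = 24.2771

24.2771


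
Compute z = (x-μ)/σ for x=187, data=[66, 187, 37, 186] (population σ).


μ = 119, σ = 68.2752
z = (187 - 119)/68.2752 = 0.996

0.996


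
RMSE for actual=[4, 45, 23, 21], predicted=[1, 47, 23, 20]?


MSE = 14/4 = 3.5
RMSE = √(14/4) = 1.8708

1.8708


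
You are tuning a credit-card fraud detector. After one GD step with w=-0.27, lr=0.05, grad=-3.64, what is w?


w_new = w - α·∇
= -0.27 - 0.05·-3.64
= -0.27 + 0.182
= -0.088

-0.088


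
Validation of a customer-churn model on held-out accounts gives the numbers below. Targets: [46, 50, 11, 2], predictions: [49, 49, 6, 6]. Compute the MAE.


Absolute errors: |46-49|=3, |50-49|=1, |11-6|=5, |2-6|=4
Sum = 13
MAE = 13/4 = 13/4

13/4


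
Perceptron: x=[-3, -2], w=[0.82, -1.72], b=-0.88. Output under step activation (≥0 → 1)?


z = (-3)·(0.82) + (-2)·(-1.72) - 0.88
  = 0.1
step(z) = 1 (z≥0)

1


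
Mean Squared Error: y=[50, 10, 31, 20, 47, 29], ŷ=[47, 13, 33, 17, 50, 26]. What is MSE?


Squared errors: (50-47)²=9, (10-13)²=9, (31-33)²=4, (20-17)²=9, (47-50)²=9, (29-26)²=9
Sum = 49
MSE = 49/6 = 49/6

49/6


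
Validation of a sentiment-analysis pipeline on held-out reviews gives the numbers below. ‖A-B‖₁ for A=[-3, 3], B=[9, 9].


d = |-3-9| + |3-9|
  = 12 + 6
  = 18

18


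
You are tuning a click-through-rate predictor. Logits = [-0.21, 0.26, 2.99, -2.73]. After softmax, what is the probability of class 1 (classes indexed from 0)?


Exponentials: e^-0.21=0.8106, e^0.26=1.2969, e^2.99=19.8857, e^-2.73=0.0652
Sum = 22.0584
Softmax = [0.0367, 0.0588, 0.9015, 0.003]
p[1] = 1.2969/22.0584 = 0.0588

0.0588


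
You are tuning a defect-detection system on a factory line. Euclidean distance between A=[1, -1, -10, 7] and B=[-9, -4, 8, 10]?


d = √((1+ 9)² + (-1+ 4)² + (-10-8)² + (7-10)²)
  = √(100 + 9 + 324 + 9)
  = √442 = 21.0238

21.0238


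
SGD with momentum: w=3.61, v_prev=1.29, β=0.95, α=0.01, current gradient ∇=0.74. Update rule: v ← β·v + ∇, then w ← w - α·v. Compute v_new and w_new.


v_new = 0.95·1.29 + 0.74 = 1.2255 + 0.74 = 1.9655
w_new = 3.61 - 0.01·1.9655 = 3.61 - 0.019655 = 3.590345

v_new=1.9655, w_new=3.590345


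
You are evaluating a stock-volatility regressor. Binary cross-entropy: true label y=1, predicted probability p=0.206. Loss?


BCE = -[y·ln(p) + (1-y)·ln(1-p)]
= -1·ln(0.206) - 0
= -ln(0.206) = 1.5799

1.5799


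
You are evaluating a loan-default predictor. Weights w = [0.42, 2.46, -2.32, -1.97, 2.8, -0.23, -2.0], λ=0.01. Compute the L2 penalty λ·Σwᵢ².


‖w‖₂² = (0.42)² + (2.46)² + (-2.32)² + (-1.97)² + (2.8)² + (-0.23)² + (-2.0)²
     = 0.1764 + 6.0516 + 5.3824 + 3.8809 + 7.84 + 0.0529 + 4
     = 27.3842
λ·‖w‖₂² = 0.01·27.3842 = 0.273842

0.273842


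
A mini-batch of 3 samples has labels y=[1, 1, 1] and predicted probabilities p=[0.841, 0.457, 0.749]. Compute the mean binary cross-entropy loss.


L[0] = -ln(0.841) = 0.1732
L[1] = -ln(0.457) = 0.7831
L[2] = -ln(0.749) = 0.289
mean = (0.1732 + 0.7831 + 0.289)/3 = 0.4151

0.4151


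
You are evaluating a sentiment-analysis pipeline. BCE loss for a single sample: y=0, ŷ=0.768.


BCE = -[y·ln(p) + (1-y)·ln(1-p)]
= -0 - 1·ln(1-0.768)
= -ln(0.232) = 1.461

1.461


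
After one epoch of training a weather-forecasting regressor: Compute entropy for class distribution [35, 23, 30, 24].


Probabilities: [35/112, 23/112, 30/112, 24/112] ≈ [0.3125, 0.2054, 0.2679, 0.2143]
H = -((35/112)·log₂(35/112) + (23/112)·log₂(23/112) + (30/112)·log₂(30/112) + (24/112)·log₂(24/112))
  = 1.9787 bits

1.9787 bits


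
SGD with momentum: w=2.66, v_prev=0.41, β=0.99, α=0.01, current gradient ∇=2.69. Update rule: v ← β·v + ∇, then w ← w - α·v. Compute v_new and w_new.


v_new = 0.99·0.41 + 2.69 = 0.4059 + 2.69 = 3.0959
w_new = 2.66 - 0.01·3.0959 = 2.66 - 0.030959 = 2.629041

v_new=3.0959, w_new=2.629041


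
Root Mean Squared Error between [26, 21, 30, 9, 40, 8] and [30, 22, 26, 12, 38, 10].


MSE = 50/6 = 8.3333
RMSE = √(50/6) = 2.8868

2.8868


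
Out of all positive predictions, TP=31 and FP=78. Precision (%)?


Precision = TP/(TP+FP)
= 31/(31+78)
= 31/109 = 28.44%

28.44%


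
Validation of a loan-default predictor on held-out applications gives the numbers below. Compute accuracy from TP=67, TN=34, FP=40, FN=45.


Accuracy = (TP+TN)/(TP+TN+FP+FN)
= (67+34)/(186)
= 101/186 = 54.3%

54.3%


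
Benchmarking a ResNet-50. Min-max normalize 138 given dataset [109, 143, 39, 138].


min=39, max=143
(138-39)/(143-39) = 99/104 = 0.9519

0.9519


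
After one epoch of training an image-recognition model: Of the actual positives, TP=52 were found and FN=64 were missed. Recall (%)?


Recall = TP/(TP+FN)
= 52/(52+64)
= 52/116 = 44.83%

44.83%


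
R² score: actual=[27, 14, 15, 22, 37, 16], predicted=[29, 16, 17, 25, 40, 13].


ȳ = 21.8333
SS_res = Σ(y-ŷ)² = 39
SS_tot = Σ(y-ȳ)² = 398.83
R² = 1 - SS_res/SS_tot = 1 - 0.0978 = 0.9022

0.9022


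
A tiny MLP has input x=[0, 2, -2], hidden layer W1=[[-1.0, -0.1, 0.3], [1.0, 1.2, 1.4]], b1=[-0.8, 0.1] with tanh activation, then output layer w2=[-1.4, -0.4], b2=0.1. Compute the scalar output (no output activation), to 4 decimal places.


z1[0] = (-1.0)·(0) + (-0.1)·(2) + (0.3)·(-2) - 0.8 = -1.6
z1[1] = (1.0)·(0) + (1.2)·(2) + (1.4)·(-2) + 0.1 = -0.3
h = tanh(z1) = [-0.9217, -0.2913]
output = (-1.4)·(-0.9217) + (-0.4)·(-0.2913) + 0.1 = 1.5069

1.5069


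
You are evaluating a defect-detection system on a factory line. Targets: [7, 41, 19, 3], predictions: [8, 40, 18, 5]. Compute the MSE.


Squared errors: (7-8)²=1, (41-40)²=1, (19-18)²=1, (3-5)²=4
Sum = 7
MSE = 7/4 = 7/4

7/4


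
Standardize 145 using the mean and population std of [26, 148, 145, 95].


μ = 103.5, σ = 49.4495
z = (145 - 103.5)/49.4495 = 0.8392

0.8392


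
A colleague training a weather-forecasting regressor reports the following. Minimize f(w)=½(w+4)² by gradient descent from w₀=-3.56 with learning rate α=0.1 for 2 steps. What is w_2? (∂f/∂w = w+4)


step 1: grad = -3.56+4 = 0.44; w = -3.56 - 0.1·(0.44) = -3.604
step 2: grad = -3.604+4 = 0.396; w = -3.604 - 0.1·(0.396) = -3.6436

-3.6436


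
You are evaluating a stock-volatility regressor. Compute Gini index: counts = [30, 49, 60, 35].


Probabilities: [30/174, 49/174, 60/174, 35/174] ≈ [0.1724, 0.2816, 0.3448, 0.2011]
Σpᵢ² = (900 + 2401 + 3600 + 1225)/174² = 8126/30276
Gini = 1 - Σpᵢ² = 1 - 8126/30276 = 0.7316

0.7316


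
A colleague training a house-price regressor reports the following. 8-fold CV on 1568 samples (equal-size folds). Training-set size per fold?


Fold size = 1568/8 = 196
Training per fold = 1568 - 196 = 1372

1372


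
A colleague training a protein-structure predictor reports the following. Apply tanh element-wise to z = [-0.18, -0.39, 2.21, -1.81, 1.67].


tanh(-0.18) = -0.1781
tanh(-0.39) = -0.3714
tanh(2.21) = 0.9762
tanh(-1.81) = -0.9478
tanh(1.67) = 0.9316
result = [-0.1781, -0.3714, 0.9762, -0.9478, 0.9316]

[-0.1781, -0.3714, 0.9762, -0.9478, 0.9316]


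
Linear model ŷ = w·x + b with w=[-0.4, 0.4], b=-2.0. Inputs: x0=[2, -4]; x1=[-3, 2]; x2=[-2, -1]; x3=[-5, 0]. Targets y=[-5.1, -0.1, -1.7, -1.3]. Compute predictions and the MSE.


ŷ0 = (-0.4)·(2) + (0.4)·(-4) - 2.0 = -4.4
ŷ1 = (-0.4)·(-3) + (0.4)·(2) - 2.0 = 0.0
ŷ2 = (-0.4)·(-2) + (0.4)·(-1) - 2.0 = -1.6
ŷ3 = (-0.4)·(-5) + (0.4)·(0) - 2.0 = 0.0
errors² = [0.49, 0.01, 0.01, 1.69]
MSE = 2.2000/4 = 0.55

0.55


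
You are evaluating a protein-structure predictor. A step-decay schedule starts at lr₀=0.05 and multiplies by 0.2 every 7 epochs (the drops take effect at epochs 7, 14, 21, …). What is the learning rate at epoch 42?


n_drops = ⌊42/7⌋ = 6
lr = 0.05·0.2^6 = 0.05·0.000064 = 0.0000032

0.0000032


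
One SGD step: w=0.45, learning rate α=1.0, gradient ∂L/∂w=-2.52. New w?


w_new = w - α·∇
= 0.45 - 1.0·-2.52
= 0.45 + 2.52
= 2.97

2.97


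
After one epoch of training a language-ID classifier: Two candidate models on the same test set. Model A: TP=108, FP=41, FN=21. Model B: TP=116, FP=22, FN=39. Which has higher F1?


Model A: P=108/149=0.7248, R=108/129=0.8372, F1=2PR/(P+R)=2TP/(2TP+FP+FN)=216/278=0.777
Model B: P=116/138=0.8406, R=116/155=0.7484, F1=2PR/(P+R)=2TP/(2TP+FP+FN)=232/293=0.7918
0.777 < 0.7918 → Model B

Model B


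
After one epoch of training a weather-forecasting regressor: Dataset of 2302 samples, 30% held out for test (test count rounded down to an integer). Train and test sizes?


Test = ⌊2302·30/100⌋ = 690
Train = 2302 - 690 = 1612

Train: 1612, Test: 690


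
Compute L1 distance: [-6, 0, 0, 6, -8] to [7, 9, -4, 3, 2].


d = |-6-7| + |0-9| + |0+ 4| + |6-3| + |-8-2|
  = 13 + 9 + 4 + 3 + 10
  = 39

39


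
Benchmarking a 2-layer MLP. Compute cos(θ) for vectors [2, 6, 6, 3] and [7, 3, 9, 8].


A·B = 2·7 + 6·3 + 6·9 + 3·8 = 110
‖A‖ = √85 = 9.2195, ‖B‖ = √203 = 14.2478
cos = 110/(√85·√203) = 110/√17255 = 0.8374

0.8374


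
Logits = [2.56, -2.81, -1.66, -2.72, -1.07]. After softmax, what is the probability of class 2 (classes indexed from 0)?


Exponentials: e^2.56=12.9358, e^-2.81=0.0602, e^-1.66=0.1901, e^-2.72=0.0659, e^-1.07=0.343
Sum = 13.595
Softmax = [0.9515, 0.0044, 0.014, 0.0048, 0.0252]
p[2] = 0.1901/13.595 = 0.014

0.014


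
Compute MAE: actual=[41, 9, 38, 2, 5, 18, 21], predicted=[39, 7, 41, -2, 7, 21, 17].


Absolute errors: |41-39|=2, |9-7|=2, |38-41|=3, |2+ 2|=4, |5-7|=2, |18-21|=3, |21-17|=4
Sum = 20
MAE = 20/7 = 20/7

20/7


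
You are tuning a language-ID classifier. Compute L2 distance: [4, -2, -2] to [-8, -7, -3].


d = √((4+ 8)² + (-2+ 7)² + (-2+ 3)²)
  = √(144 + 25 + 1)
  = √170 = 13.0384

13.0384
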